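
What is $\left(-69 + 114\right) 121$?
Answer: $5445$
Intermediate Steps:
$\left(-69 + 114\right) 121 = 45 \cdot 121 = 5445$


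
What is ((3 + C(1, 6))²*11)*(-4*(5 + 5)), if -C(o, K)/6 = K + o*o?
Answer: -669240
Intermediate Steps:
C(o, K) = -6*K - 6*o² (C(o, K) = -6*(K + o*o) = -6*(K + o²) = -6*K - 6*o²)
((3 + C(1, 6))²*11)*(-4*(5 + 5)) = ((3 + (-6*6 - 6*1²))²*11)*(-4*(5 + 5)) = ((3 + (-36 - 6*1))²*11)*(-4*10) = ((3 + (-36 - 6))²*11)*(-40) = ((3 - 42)²*11)*(-40) = ((-39)²*11)*(-40) = (1521*11)*(-40) = 16731*(-40) = -669240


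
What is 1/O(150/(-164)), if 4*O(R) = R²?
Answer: 26896/5625 ≈ 4.7815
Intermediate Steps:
O(R) = R²/4
1/O(150/(-164)) = 1/((150/(-164))²/4) = 1/((150*(-1/164))²/4) = 1/((-75/82)²/4) = 1/((¼)*(5625/6724)) = 1/(5625/26896) = 26896/5625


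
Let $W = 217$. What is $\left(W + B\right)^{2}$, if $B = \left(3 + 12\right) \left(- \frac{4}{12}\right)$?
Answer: $44944$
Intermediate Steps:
$B = -5$ ($B = 15 \left(\left(-4\right) \frac{1}{12}\right) = 15 \left(- \frac{1}{3}\right) = -5$)
$\left(W + B\right)^{2} = \left(217 - 5\right)^{2} = 212^{2} = 44944$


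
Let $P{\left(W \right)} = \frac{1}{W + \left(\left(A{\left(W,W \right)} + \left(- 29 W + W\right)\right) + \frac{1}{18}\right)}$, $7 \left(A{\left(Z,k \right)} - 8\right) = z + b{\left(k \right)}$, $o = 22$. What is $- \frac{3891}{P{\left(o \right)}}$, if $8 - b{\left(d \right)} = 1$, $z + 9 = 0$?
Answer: $\frac{95802905}{42} \approx 2.281 \cdot 10^{6}$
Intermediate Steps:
$z = -9$ ($z = -9 + 0 = -9$)
$b{\left(d \right)} = 7$ ($b{\left(d \right)} = 8 - 1 = 7$)
$A{\left(Z,k \right)} = \frac{54}{7}$ ($A{\left(Z,k \right)} = 8 + \frac{-9 + 7}{7} = 8 + \frac{1}{7} \left(-2\right) = 8 - \frac{2}{7} = \frac{54}{7}$)
$P{\left(W \right)} = \frac{1}{\frac{979}{126} - 27 W}$ ($P{\left(W \right)} = \frac{1}{W + \left(\left(\frac{54}{7} + \left(- 29 W + W\right)\right) + \frac{1}{18}\right)} = \frac{1}{W + \left(\left(\frac{54}{7} - 28 W\right) + \frac{1}{18}\right)} = \frac{1}{W - \left(- \frac{979}{126} + 28 W\right)} = \frac{1}{\frac{979}{126} - 27 W}$)
$- \frac{3891}{P{\left(o \right)}} = - \frac{3891}{\left(-126\right) \frac{1}{-979 + 3402 \cdot 22}} = - \frac{3891}{\left(-126\right) \frac{1}{-979 + 74844}} = - \frac{3891}{\left(-126\right) \frac{1}{73865}} = - \frac{3891}{- \frac{126}{73865}} = \left(-3891\right) \left(- \frac{73865}{126}\right) = \frac{95802905}{42}$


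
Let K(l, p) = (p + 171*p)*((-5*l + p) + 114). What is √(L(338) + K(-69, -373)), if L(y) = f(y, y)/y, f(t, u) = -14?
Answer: I*√932443311/13 ≈ 2348.9*I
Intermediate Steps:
L(y) = -14/y
K(l, p) = 172*p*(114 + p - 5*l) (K(l, p) = (172*p)*((p - 5*l) + 114) = (172*p)*(114 + p - 5*l) = 172*p*(114 + p - 5*l))
√(L(338) + K(-69, -373)) = √(-14/338 + 172*(-373)*(114 - 373 - 5*(-69))) = √(-14*1/338 + 172*(-373)*(114 - 373 + 345)) = √(-7/169 + 172*(-373)*86) = √(-7/169 - 5517416) = √(-932443311/169) = I*√932443311/13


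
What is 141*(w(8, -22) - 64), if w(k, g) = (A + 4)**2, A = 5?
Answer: 2397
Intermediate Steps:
w(k, g) = 81 (w(k, g) = (5 + 4)**2 = 9**2 = 81)
141*(w(8, -22) - 64) = 141*(81 - 64) = 141*17 = 2397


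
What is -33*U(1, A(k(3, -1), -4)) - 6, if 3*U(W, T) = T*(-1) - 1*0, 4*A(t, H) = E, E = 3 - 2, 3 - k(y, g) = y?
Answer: -13/4 ≈ -3.2500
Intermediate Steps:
k(y, g) = 3 - y
E = 1
A(t, H) = 1/4 (A(t, H) = (1/4)*1 = 1/4)
U(W, T) = -T/3 (U(W, T) = (T*(-1) - 1*0)/3 = (-T + 0)/3 = (-T)/3 = -T/3)
-33*U(1, A(k(3, -1), -4)) - 6 = -(-11)/4 - 6 = -33*(-1/12) - 6 = 11/4 - 6 = -13/4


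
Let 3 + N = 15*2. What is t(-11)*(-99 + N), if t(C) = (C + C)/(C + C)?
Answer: -72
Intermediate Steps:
N = 27 (N = -3 + 15*2 = -3 + 30 = 27)
t(C) = 1 (t(C) = (2*C)/((2*C)) = (2*C)*(1/(2*C)) = 1)
t(-11)*(-99 + N) = 1*(-99 + 27) = 1*(-72) = -72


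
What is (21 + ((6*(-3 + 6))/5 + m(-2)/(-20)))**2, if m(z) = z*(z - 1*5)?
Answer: 57121/100 ≈ 571.21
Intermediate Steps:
m(z) = z*(-5 + z) (m(z) = z*(z - 5) = z*(-5 + z))
(21 + ((6*(-3 + 6))/5 + m(-2)/(-20)))**2 = (21 + ((6*(-3 + 6))/5 - 2*(-5 - 2)/(-20)))**2 = (21 + ((6*3)*(1/5) - 2*(-7)*(-1/20)))**2 = (21 + (18*(1/5) + 14*(-1/20)))**2 = (21 + (18/5 - 7/10))**2 = (21 + 29/10)**2 = (239/10)**2 = 57121/100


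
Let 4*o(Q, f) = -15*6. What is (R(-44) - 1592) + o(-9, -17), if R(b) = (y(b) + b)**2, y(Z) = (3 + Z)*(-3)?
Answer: 9253/2 ≈ 4626.5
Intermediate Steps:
o(Q, f) = -45/2 (o(Q, f) = (-15*6)/4 = (1/4)*(-90) = -45/2)
y(Z) = -9 - 3*Z
R(b) = (-9 - 2*b)**2 (R(b) = ((-9 - 3*b) + b)**2 = (-9 - 2*b)**2)
(R(-44) - 1592) + o(-9, -17) = ((9 + 2*(-44))**2 - 1592) - 45/2 = ((9 - 88)**2 - 1592) - 45/2 = ((-79)**2 - 1592) - 45/2 = (6241 - 1592) - 45/2 = 4649 - 45/2 = 9253/2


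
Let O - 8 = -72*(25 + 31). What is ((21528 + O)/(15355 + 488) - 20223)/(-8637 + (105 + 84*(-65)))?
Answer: 320375485/221675256 ≈ 1.4452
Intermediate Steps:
O = -4024 (O = 8 - 72*(25 + 31) = 8 - 72*56 = 8 - 4032 = -4024)
((21528 + O)/(15355 + 488) - 20223)/(-8637 + (105 + 84*(-65))) = ((21528 - 4024)/(15355 + 488) - 20223)/(-8637 + (105 + 84*(-65))) = (17504/15843 - 20223)/(-8637 + (105 - 5460)) = (17504*(1/15843) - 20223)/(-8637 - 5355) = (17504/15843 - 20223)/(-13992) = -320375485/15843*(-1/13992) = 320375485/221675256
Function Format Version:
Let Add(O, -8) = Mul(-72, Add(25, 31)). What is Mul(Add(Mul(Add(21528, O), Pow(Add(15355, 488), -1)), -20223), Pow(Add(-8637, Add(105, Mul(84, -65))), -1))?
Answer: Rational(320375485, 221675256) ≈ 1.4452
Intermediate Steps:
O = -4024 (O = Add(8, Mul(-72, Add(25, 31))) = Add(8, Mul(-72, 56)) = Add(8, -4032) = -4024)
Mul(Add(Mul(Add(21528, O), Pow(Add(15355, 488), -1)), -20223), Pow(Add(-8637, Add(105, Mul(84, -65))), -1)) = Mul(Add(Mul(Add(21528, -4024), Pow(Add(15355, 488), -1)), -20223), Pow(Add(-8637, Add(105, Mul(84, -65))), -1)) = Mul(Add(Mul(17504, Pow(15843, -1)), -20223), Pow(Add(-8637, Add(105, -5460)), -1)) = Mul(Add(Mul(17504, Rational(1, 15843)), -20223), Pow(Add(-8637, -5355), -1)) = Mul(Add(Rational(17504, 15843), -20223), Pow(-13992, -1)) = Mul(Rational(-320375485, 15843), Rational(-1, 13992)) = Rational(320375485, 221675256)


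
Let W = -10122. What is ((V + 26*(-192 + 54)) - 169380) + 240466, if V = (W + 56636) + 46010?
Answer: 160022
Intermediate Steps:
V = 92524 (V = (-10122 + 56636) + 46010 = 46514 + 46010 = 92524)
((V + 26*(-192 + 54)) - 169380) + 240466 = ((92524 + 26*(-192 + 54)) - 169380) + 240466 = ((92524 + 26*(-138)) - 169380) + 240466 = ((92524 - 3588) - 169380) + 240466 = (88936 - 169380) + 240466 = -80444 + 240466 = 160022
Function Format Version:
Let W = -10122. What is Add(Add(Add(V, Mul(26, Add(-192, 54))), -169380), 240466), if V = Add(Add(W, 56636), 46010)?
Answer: 160022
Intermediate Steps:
V = 92524 (V = Add(Add(-10122, 56636), 46010) = Add(46514, 46010) = 92524)
Add(Add(Add(V, Mul(26, Add(-192, 54))), -169380), 240466) = Add(Add(Add(92524, Mul(26, Add(-192, 54))), -169380), 240466) = Add(Add(Add(92524, Mul(26, -138)), -169380), 240466) = Add(Add(Add(92524, -3588), -169380), 240466) = Add(Add(88936, -169380), 240466) = Add(-80444, 240466) = 160022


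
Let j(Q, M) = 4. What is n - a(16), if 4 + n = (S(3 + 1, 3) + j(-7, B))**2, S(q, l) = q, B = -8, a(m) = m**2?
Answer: -196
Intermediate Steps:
n = 60 (n = -4 + ((3 + 1) + 4)**2 = -4 + (4 + 4)**2 = -4 + 8**2 = -4 + 64 = 60)
n - a(16) = 60 - 1*16**2 = 60 - 1*256 = 60 - 256 = -196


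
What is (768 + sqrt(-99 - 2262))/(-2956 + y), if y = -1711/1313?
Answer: -336128/1294313 - 1313*I*sqrt(2361)/3882939 ≈ -0.2597 - 0.016431*I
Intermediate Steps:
y = -1711/1313 (y = -1711*1/1313 = -1711/1313 ≈ -1.3031)
(768 + sqrt(-99 - 2262))/(-2956 + y) = (768 + sqrt(-99 - 2262))/(-2956 - 1711/1313) = (768 + sqrt(-2361))/(-3882939/1313) = (768 + I*sqrt(2361))*(-1313/3882939) = -336128/1294313 - 1313*I*sqrt(2361)/3882939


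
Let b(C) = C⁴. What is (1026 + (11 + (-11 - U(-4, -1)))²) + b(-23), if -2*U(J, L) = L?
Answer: 1123469/4 ≈ 2.8087e+5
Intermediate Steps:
U(J, L) = -L/2
(1026 + (11 + (-11 - U(-4, -1)))²) + b(-23) = (1026 + (11 + (-11 - (-1)*(-1)/2))²) + (-23)⁴ = (1026 + (11 + (-11 - 1*½))²) + 279841 = (1026 + (11 + (-11 - ½))²) + 279841 = (1026 + (11 - 23/2)²) + 279841 = (1026 + (-½)²) + 279841 = (1026 + ¼) + 279841 = 4105/4 + 279841 = 1123469/4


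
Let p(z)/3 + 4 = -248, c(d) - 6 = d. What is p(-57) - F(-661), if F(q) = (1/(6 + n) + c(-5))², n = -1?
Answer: -18936/25 ≈ -757.44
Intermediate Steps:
c(d) = 6 + d
p(z) = -756 (p(z) = -12 + 3*(-248) = -12 - 744 = -756)
F(q) = 36/25 (F(q) = (1/(6 - 1) + (6 - 5))² = (1/5 + 1)² = (⅕ + 1)² = (6/5)² = 36/25)
p(-57) - F(-661) = -756 - 1*36/25 = -756 - 36/25 = -18936/25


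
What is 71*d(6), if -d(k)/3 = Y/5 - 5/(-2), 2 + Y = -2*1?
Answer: -3621/10 ≈ -362.10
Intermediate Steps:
Y = -4 (Y = -2 - 2*1 = -2 - 2 = -4)
d(k) = -51/10 (d(k) = -3*(-4/5 - 5/(-2)) = -3*(-4*1/5 - 5*(-1/2)) = -3*(-4/5 + 5/2) = -3*17/10 = -51/10)
71*d(6) = 71*(-51/10) = -3621/10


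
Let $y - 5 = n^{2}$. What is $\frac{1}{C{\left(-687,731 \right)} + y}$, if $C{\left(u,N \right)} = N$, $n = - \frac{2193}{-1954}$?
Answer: $\frac{3818116}{2814942625} \approx 0.0013564$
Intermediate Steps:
$n = \frac{2193}{1954}$ ($n = \left(-2193\right) \left(- \frac{1}{1954}\right) = \frac{2193}{1954} \approx 1.1223$)
$y = \frac{23899829}{3818116}$ ($y = 5 + \left(\frac{2193}{1954}\right)^{2} = 5 + \frac{4809249}{3818116} = \frac{23899829}{3818116} \approx 6.2596$)
$\frac{1}{C{\left(-687,731 \right)} + y} = \frac{1}{731 + \frac{23899829}{3818116}} = \frac{1}{\frac{2814942625}{3818116}} = \frac{3818116}{2814942625}$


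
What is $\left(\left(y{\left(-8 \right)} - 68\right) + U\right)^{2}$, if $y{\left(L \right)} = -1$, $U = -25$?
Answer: $8836$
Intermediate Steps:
$\left(\left(y{\left(-8 \right)} - 68\right) + U\right)^{2} = \left(\left(-1 - 68\right) - 25\right)^{2} = \left(-69 - 25\right)^{2} = \left(-94\right)^{2} = 8836$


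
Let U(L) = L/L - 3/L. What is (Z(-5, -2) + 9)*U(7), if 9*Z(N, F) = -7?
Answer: 296/63 ≈ 4.6984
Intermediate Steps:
U(L) = 1 - 3/L
Z(N, F) = -7/9 (Z(N, F) = (⅑)*(-7) = -7/9)
(Z(-5, -2) + 9)*U(7) = (-7/9 + 9)*((-3 + 7)/7) = 74*((⅐)*4)/9 = (74/9)*(4/7) = 296/63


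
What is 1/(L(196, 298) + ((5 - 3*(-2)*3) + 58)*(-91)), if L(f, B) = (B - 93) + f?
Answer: -1/6970 ≈ -0.00014347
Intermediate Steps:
L(f, B) = -93 + B + f (L(f, B) = (-93 + B) + f = -93 + B + f)
1/(L(196, 298) + ((5 - 3*(-2)*3) + 58)*(-91)) = 1/((-93 + 298 + 196) + ((5 - 3*(-2)*3) + 58)*(-91)) = 1/(401 + ((5 + 6*3) + 58)*(-91)) = 1/(401 + ((5 + 18) + 58)*(-91)) = 1/(401 + (23 + 58)*(-91)) = 1/(401 + 81*(-91)) = 1/(401 - 7371) = 1/(-6970) = -1/6970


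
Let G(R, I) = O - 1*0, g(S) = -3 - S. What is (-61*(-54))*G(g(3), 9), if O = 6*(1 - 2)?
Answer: -19764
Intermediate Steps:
O = -6 (O = 6*(-1) = -6)
G(R, I) = -6 (G(R, I) = -6 - 1*0 = -6 + 0 = -6)
(-61*(-54))*G(g(3), 9) = -61*(-54)*(-6) = 3294*(-6) = -19764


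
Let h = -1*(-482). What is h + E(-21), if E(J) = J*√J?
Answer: 482 - 21*I*√21 ≈ 482.0 - 96.234*I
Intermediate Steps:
E(J) = J^(3/2)
h = 482
h + E(-21) = 482 + (-21)^(3/2) = 482 - 21*I*√21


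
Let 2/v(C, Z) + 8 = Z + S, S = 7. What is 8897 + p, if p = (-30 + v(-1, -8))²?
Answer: 794641/81 ≈ 9810.4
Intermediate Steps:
v(C, Z) = 2/(-1 + Z) (v(C, Z) = 2/(-8 + (Z + 7)) = 2/(-8 + (7 + Z)) = 2/(-1 + Z))
p = 73984/81 (p = (-30 + 2/(-1 - 8))² = (-30 + 2/(-9))² = (-30 + 2*(-⅑))² = (-30 - 2/9)² = (-272/9)² = 73984/81 ≈ 913.38)
8897 + p = 8897 + 73984/81 = 794641/81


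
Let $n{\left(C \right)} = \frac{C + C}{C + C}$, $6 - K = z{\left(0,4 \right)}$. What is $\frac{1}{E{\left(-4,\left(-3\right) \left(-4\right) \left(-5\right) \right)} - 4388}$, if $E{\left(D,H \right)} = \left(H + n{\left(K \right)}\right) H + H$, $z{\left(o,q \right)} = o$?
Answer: $- \frac{1}{908} \approx -0.0011013$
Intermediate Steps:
$K = 6$ ($K = 6 - 0 = 6 + 0 = 6$)
$n{\left(C \right)} = 1$ ($n{\left(C \right)} = \frac{2 C}{2 C} = 2 C \frac{1}{2 C} = 1$)
$E{\left(D,H \right)} = H + H \left(1 + H\right)$ ($E{\left(D,H \right)} = \left(H + 1\right) H + H = \left(1 + H\right) H + H = H \left(1 + H\right) + H = H + H \left(1 + H\right)$)
$\frac{1}{E{\left(-4,\left(-3\right) \left(-4\right) \left(-5\right) \right)} - 4388} = \frac{1}{\left(-3\right) \left(-4\right) \left(-5\right) \left(2 + \left(-3\right) \left(-4\right) \left(-5\right)\right) - 4388} = \frac{1}{12 \left(-5\right) \left(2 + 12 \left(-5\right)\right) - 4388} = \frac{1}{- 60 \left(2 - 60\right) - 4388} = \frac{1}{\left(-60\right) \left(-58\right) - 4388} = \frac{1}{3480 - 4388} = \frac{1}{-908} = - \frac{1}{908}$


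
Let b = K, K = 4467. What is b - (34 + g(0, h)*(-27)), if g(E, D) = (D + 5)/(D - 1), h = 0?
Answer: 4298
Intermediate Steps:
b = 4467
g(E, D) = (5 + D)/(-1 + D)
b - (34 + g(0, h)*(-27)) = 4467 - (34 + ((5 + 0)/(-1 + 0))*(-27)) = 4467 - (34 + (5/(-1))*(-27)) = 4467 - (34 - 1*5*(-27)) = 4467 - (34 - 5*(-27)) = 4467 - (34 + 135) = 4467 - 1*169 = 4467 - 169 = 4298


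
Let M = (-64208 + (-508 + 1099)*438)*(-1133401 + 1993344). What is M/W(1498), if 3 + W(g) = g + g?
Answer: 167387904950/2993 ≈ 5.5926e+7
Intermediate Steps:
W(g) = -3 + 2*g (W(g) = -3 + (g + g) = -3 + 2*g)
M = 167387904950 (M = (-64208 + 591*438)*859943 = (-64208 + 258858)*859943 = 194650*859943 = 167387904950)
M/W(1498) = 167387904950/(-3 + 2*1498) = 167387904950/(-3 + 2996) = 167387904950/2993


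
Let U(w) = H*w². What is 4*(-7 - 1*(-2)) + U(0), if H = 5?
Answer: -20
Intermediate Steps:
U(w) = 5*w²
4*(-7 - 1*(-2)) + U(0) = 4*(-7 - 1*(-2)) + 5*0² = 4*(-7 + 2) + 5*0 = 4*(-5) + 0 = -20 + 0 = -20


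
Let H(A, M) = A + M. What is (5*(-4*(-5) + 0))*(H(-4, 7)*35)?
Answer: 10500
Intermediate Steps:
(5*(-4*(-5) + 0))*(H(-4, 7)*35) = (5*(-4*(-5) + 0))*((-4 + 7)*35) = (5*(20 + 0))*(3*35) = (5*20)*105 = 100*105 = 10500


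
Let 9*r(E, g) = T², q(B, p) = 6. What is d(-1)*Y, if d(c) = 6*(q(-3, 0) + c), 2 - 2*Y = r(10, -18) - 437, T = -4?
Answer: 19675/3 ≈ 6558.3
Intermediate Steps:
r(E, g) = 16/9 (r(E, g) = (⅑)*(-4)² = (⅑)*16 = 16/9)
Y = 3935/18 (Y = 1 - (16/9 - 437)/2 = 1 - ½*(-3917/9) = 1 + 3917/18 = 3935/18 ≈ 218.61)
d(c) = 36 + 6*c (d(c) = 6*(6 + c) = 36 + 6*c)
d(-1)*Y = (36 + 6*(-1))*(3935/18) = (36 - 6)*(3935/18) = 30*(3935/18) = 19675/3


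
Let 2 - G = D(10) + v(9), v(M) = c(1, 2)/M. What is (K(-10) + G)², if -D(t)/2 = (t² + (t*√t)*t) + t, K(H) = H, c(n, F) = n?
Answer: 36036649/81 + 762800*√10/9 ≈ 7.1292e+5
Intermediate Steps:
v(M) = 1/M
D(t) = -2*t - 2*t² - 2*t^(5/2) (D(t) = -2*((t² + (t*√t)*t) + t) = -2*((t² + t^(3/2)*t) + t) = -2*((t² + t^(5/2)) + t) = -2*(t + t² + t^(5/2)) = -2*t - 2*t² - 2*t^(5/2))
G = 1997/9 + 200*√10 (G = 2 - ((-2*10 - 2*10² - 200*√10) + 1/9) = 2 - ((-20 - 2*100 - 200*√10) + ⅑) = 2 - ((-20 - 200 - 200*√10) + ⅑) = 2 - ((-220 - 200*√10) + ⅑) = 2 - (-1979/9 - 200*√10) = 2 + (1979/9 + 200*√10) = 1997/9 + 200*√10 ≈ 854.34)
(K(-10) + G)² = (-10 + (1997/9 + 200*√10))² = (1907/9 + 200*√10)²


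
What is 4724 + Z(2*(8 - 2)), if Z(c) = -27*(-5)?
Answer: 4859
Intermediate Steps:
Z(c) = 135
4724 + Z(2*(8 - 2)) = 4724 + 135 = 4859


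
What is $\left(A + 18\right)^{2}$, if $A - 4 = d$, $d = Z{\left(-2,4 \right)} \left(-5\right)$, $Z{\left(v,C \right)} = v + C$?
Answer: $144$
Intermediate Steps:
$Z{\left(v,C \right)} = C + v$
$d = -10$ ($d = \left(4 - 2\right) \left(-5\right) = 2 \left(-5\right) = -10$)
$A = -6$ ($A = 4 - 10 = -6$)
$\left(A + 18\right)^{2} = \left(-6 + 18\right)^{2} = 12^{2} = 144$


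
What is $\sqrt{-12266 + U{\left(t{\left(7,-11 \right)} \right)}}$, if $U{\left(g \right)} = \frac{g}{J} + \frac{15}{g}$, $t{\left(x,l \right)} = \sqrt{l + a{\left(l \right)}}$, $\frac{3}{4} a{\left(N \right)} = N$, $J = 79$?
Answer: $\frac{\sqrt{-4084896928266 - 63470022 i \sqrt{231}}}{18249} \approx 0.013077 - 110.75 i$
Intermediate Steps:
$a{\left(N \right)} = \frac{4 N}{3}$
$t{\left(x,l \right)} = \frac{\sqrt{21} \sqrt{l}}{3}$ ($t{\left(x,l \right)} = \sqrt{l + \frac{4 l}{3}} = \sqrt{\frac{7 l}{3}} = \frac{\sqrt{21} \sqrt{l}}{3}$)
$U{\left(g \right)} = \frac{15}{g} + \frac{g}{79}$ ($U{\left(g \right)} = \frac{g}{79} + \frac{15}{g} = \frac{15}{g} + \frac{g}{79}$)
$\sqrt{-12266 + U{\left(t{\left(7,-11 \right)} \right)}} = \sqrt{-12266 + \left(\frac{15}{\frac{1}{3} \sqrt{21} \sqrt{-11}} + \frac{\frac{1}{3} \sqrt{21} \sqrt{-11}}{79}\right)} = \sqrt{-12266 + \left(\frac{15}{\frac{1}{3} \sqrt{21} i \sqrt{11}} + \frac{\frac{1}{3} \sqrt{21} i \sqrt{11}}{79}\right)} = \sqrt{-12266 + \left(\frac{15}{\frac{1}{3} i \sqrt{231}} + \frac{\frac{1}{3} i \sqrt{231}}{79}\right)} = \sqrt{-12266 + \left(15 \left(- \frac{i \sqrt{231}}{77}\right) + \frac{i \sqrt{231}}{237}\right)} = \sqrt{-12266 + \left(- \frac{15 i \sqrt{231}}{77} + \frac{i \sqrt{231}}{237}\right)} = \sqrt{-12266 - \frac{3478 i \sqrt{231}}{18249}}$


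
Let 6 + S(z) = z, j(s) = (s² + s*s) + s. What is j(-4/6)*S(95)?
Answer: 178/9 ≈ 19.778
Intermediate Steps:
j(s) = s + 2*s² (j(s) = (s² + s²) + s = 2*s² + s = s + 2*s²)
S(z) = -6 + z
j(-4/6)*S(95) = ((-4/6)*(1 + 2*(-4/6)))*(-6 + 95) = ((-4*⅙)*(1 + 2*(-4*⅙)))*89 = -2*(1 + 2*(-⅔))/3*89 = -2*(1 - 4/3)/3*89 = -⅔*(-⅓)*89 = (2/9)*89 = 178/9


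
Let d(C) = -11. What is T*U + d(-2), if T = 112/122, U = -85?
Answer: -5431/61 ≈ -89.033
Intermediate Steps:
T = 56/61 (T = 112*(1/122) = 56/61 ≈ 0.91803)
T*U + d(-2) = (56/61)*(-85) - 11 = -4760/61 - 11 = -5431/61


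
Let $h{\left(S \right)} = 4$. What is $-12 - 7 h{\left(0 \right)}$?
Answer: $-40$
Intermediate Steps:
$-12 - 7 h{\left(0 \right)} = -12 - 28 = -40$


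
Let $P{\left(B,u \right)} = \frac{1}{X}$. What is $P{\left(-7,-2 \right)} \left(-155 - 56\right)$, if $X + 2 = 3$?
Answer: $-211$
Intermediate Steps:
$X = 1$ ($X = -2 + 3 = 1$)
$P{\left(B,u \right)} = 1$ ($P{\left(B,u \right)} = 1^{-1} = 1$)
$P{\left(-7,-2 \right)} \left(-155 - 56\right) = 1 \left(-155 - 56\right) = 1 \left(-211\right) = -211$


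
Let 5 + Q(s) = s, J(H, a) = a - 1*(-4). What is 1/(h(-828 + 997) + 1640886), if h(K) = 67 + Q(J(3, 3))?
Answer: 1/1640955 ≈ 6.0940e-7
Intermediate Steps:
J(H, a) = 4 + a (J(H, a) = a + 4 = 4 + a)
Q(s) = -5 + s
h(K) = 69 (h(K) = 67 + (-5 + (4 + 3)) = 67 + (-5 + 7) = 67 + 2 = 69)
1/(h(-828 + 997) + 1640886) = 1/(69 + 1640886) = 1/1640955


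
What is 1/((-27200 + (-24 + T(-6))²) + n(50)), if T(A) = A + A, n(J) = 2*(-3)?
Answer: -1/25910 ≈ -3.8595e-5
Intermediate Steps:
n(J) = -6
T(A) = 2*A
1/((-27200 + (-24 + T(-6))²) + n(50)) = 1/((-27200 + (-24 + 2*(-6))²) - 6) = 1/((-27200 + (-24 - 12)²) - 6) = 1/((-27200 + (-36)²) - 6) = 1/((-27200 + 1296) - 6) = 1/(-25904 - 6) = 1/(-25910) = -1/25910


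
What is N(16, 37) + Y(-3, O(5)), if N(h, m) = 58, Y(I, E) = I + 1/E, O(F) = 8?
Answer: 441/8 ≈ 55.125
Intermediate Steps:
N(16, 37) + Y(-3, O(5)) = 58 + (-3 + 1/8) = 58 + (-3 + ⅛) = 58 - 23/8 = 441/8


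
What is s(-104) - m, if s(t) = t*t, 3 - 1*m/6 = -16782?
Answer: -89894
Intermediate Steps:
m = 100710 (m = 18 - 6*(-16782) = 18 + 100692 = 100710)
s(t) = t²
s(-104) - m = (-104)² - 1*100710 = 10816 - 100710 = -89894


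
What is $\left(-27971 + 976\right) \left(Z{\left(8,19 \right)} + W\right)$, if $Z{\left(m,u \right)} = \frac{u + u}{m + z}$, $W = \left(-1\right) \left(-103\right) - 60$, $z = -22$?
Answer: $- \frac{7612590}{7} \approx -1.0875 \cdot 10^{6}$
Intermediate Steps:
$W = 43$ ($W = 103 - 60 = 43$)
$Z{\left(m,u \right)} = \frac{2 u}{-22 + m}$ ($Z{\left(m,u \right)} = \frac{u + u}{m - 22} = \frac{2 u}{-22 + m}$)
$\left(-27971 + 976\right) \left(Z{\left(8,19 \right)} + W\right) = \left(-27971 + 976\right) \left(2 \cdot 19 \frac{1}{-22 + 8} + 43\right) = - 26995 \left(2 \cdot 19 \frac{1}{-14} + 43\right) = - 26995 \left(2 \cdot 19 \left(- \frac{1}{14}\right) + 43\right) = - 26995 \left(- \frac{19}{7} + 43\right) = \left(-26995\right) \frac{282}{7} = - \frac{7612590}{7}$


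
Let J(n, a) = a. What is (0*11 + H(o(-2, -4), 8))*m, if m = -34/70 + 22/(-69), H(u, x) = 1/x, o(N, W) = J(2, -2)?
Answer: -1943/19320 ≈ -0.10057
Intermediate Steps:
o(N, W) = -2
m = -1943/2415 (m = -34*1/70 + 22*(-1/69) = -17/35 - 22/69 = -1943/2415 ≈ -0.80455)
(0*11 + H(o(-2, -4), 8))*m = (0*11 + 1/8)*(-1943/2415) = (0 + ⅛)*(-1943/2415) = (⅛)*(-1943/2415) = -1943/19320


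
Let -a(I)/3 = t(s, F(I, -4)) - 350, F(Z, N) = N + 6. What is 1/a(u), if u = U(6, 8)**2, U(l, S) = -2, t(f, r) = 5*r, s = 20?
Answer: 1/1020 ≈ 0.00098039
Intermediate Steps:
F(Z, N) = 6 + N
u = 4 (u = (-2)**2 = 4)
a(I) = 1020 (a(I) = -3*(5*(6 - 4) - 350) = -3*(5*2 - 350) = -3*(10 - 350) = -3*(-340) = 1020)
1/a(u) = 1/1020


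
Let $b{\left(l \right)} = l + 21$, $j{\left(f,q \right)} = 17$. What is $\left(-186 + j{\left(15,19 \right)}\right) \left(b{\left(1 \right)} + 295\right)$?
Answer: $-53573$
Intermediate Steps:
$b{\left(l \right)} = 21 + l$
$\left(-186 + j{\left(15,19 \right)}\right) \left(b{\left(1 \right)} + 295\right) = \left(-186 + 17\right) \left(\left(21 + 1\right) + 295\right) = - 169 \left(22 + 295\right) = \left(-169\right) 317 = -53573$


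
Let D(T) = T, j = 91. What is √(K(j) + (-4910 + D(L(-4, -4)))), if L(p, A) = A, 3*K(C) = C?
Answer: 7*I*√897/3 ≈ 69.883*I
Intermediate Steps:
K(C) = C/3
√(K(j) + (-4910 + D(L(-4, -4)))) = √((⅓)*91 + (-4910 - 4)) = √(91/3 - 4914) = √(-14651/3) = 7*I*√897/3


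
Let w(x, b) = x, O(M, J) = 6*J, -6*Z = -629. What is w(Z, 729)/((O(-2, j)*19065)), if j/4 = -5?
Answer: -629/13726800 ≈ -4.5823e-5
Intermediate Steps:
j = -20 (j = 4*(-5) = -20)
Z = 629/6 (Z = -⅙*(-629) = 629/6 ≈ 104.83)
w(Z, 729)/((O(-2, j)*19065)) = 629/(6*(((6*(-20))*19065))) = 629/(6*((-120*19065))) = (629/6)/(-2287800) = (629/6)*(-1/2287800) = -629/13726800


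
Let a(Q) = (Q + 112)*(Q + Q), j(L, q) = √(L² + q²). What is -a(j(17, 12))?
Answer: -866 - 224*√433 ≈ -5527.1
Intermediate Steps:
a(Q) = 2*Q*(112 + Q) (a(Q) = (112 + Q)*(2*Q) = 2*Q*(112 + Q))
-a(j(17, 12)) = -2*√(17² + 12²)*(112 + √(17² + 12²)) = -2*√(289 + 144)*(112 + √(289 + 144)) = -2*√433*(112 + √433)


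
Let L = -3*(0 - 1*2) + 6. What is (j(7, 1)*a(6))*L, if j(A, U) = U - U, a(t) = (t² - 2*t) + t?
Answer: 0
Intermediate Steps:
L = 12 (L = -3*(0 - 2) + 6 = -3*(-2) + 6 = 6 + 6 = 12)
a(t) = t² - t
j(A, U) = 0
(j(7, 1)*a(6))*L = (0*(6*(-1 + 6)))*12 = (0*(6*5))*12 = (0*30)*12 = 0*12 = 0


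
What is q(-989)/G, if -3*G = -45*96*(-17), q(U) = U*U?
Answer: -978121/24480 ≈ -39.956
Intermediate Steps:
q(U) = U²
G = -24480 (G = -(-45*96)*(-17)/3 = -(-1440)*(-17) = -⅓*73440 = -24480)
q(-989)/G = (-989)²/(-24480) = 978121*(-1/24480) = -978121/24480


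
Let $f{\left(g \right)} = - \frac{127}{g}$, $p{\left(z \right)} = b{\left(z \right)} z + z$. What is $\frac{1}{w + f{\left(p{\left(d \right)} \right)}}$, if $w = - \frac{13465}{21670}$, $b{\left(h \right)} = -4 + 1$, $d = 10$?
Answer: $\frac{43340}{248279} \approx 0.17456$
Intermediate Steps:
$b{\left(h \right)} = -3$
$p{\left(z \right)} = - 2 z$ ($p{\left(z \right)} = - 3 z + z = - 2 z$)
$w = - \frac{2693}{4334}$ ($w = \left(-13465\right) \frac{1}{21670} = - \frac{2693}{4334} \approx -0.62137$)
$\frac{1}{w + f{\left(p{\left(d \right)} \right)}} = \frac{1}{- \frac{2693}{4334} - \frac{127}{\left(-2\right) 10}} = \frac{1}{- \frac{2693}{4334} - \frac{127}{-20}} = \frac{1}{- \frac{2693}{4334} - - \frac{127}{20}} = \frac{1}{- \frac{2693}{4334} + \frac{127}{20}} = \frac{1}{\frac{248279}{43340}} = \frac{43340}{248279}$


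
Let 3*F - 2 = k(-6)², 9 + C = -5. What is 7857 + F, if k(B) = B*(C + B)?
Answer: 37973/3 ≈ 12658.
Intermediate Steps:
C = -14 (C = -9 - 5 = -14)
k(B) = B*(-14 + B)
F = 14402/3 (F = ⅔ + (-6*(-14 - 6))²/3 = ⅔ + (-6*(-20))²/3 = ⅔ + (⅓)*120² = ⅔ + (⅓)*14400 = ⅔ + 4800 = 14402/3 ≈ 4800.7)
7857 + F = 7857 + 14402/3 = 37973/3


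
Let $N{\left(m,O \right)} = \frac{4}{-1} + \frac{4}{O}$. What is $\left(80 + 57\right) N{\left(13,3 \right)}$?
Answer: $- \frac{1096}{3} \approx -365.33$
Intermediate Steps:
$N{\left(m,O \right)} = -4 + \frac{4}{O}$ ($N{\left(m,O \right)} = 4 \left(-1\right) + \frac{4}{O} = -4 + \frac{4}{O}$)
$\left(80 + 57\right) N{\left(13,3 \right)} = \left(80 + 57\right) \left(-4 + \frac{4}{3}\right) = 137 \left(-4 + 4 \cdot \frac{1}{3}\right) = 137 \left(-4 + \frac{4}{3}\right) = 137 \left(- \frac{8}{3}\right) = - \frac{1096}{3}$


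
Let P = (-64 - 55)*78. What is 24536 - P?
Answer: 33818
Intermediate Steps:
P = -9282 (P = -119*78 = -9282)
24536 - P = 24536 - 1*(-9282) = 24536 + 9282 = 33818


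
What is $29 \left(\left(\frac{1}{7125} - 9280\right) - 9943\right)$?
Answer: $- \frac{3971952346}{7125} \approx -5.5747 \cdot 10^{5}$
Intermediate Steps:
$29 \left(\left(\frac{1}{7125} - 9280\right) - 9943\right) = 29 \left(- \frac{66119999}{7125} - 9943\right) = 29 \left(- \frac{136963874}{7125}\right) = - \frac{3971952346}{7125}$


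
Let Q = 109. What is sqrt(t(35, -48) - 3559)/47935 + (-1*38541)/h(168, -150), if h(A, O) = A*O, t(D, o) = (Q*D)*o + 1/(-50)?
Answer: 12847/8400 + I*sqrt(18667902)/479350 ≈ 1.5294 + 0.0090135*I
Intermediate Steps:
t(D, o) = -1/50 + 109*D*o (t(D, o) = (109*D)*o + 1/(-50) = 109*D*o - 1/50 = -1/50 + 109*D*o)
sqrt(t(35, -48) - 3559)/47935 + (-1*38541)/h(168, -150) = sqrt((-1/50 + 109*35*(-48)) - 3559)/47935 + (-1*38541)/((168*(-150))) = sqrt((-1/50 - 183120) - 3559)*(1/47935) - 38541/(-25200) = sqrt(-9156001/50 - 3559)*(1/47935) - 38541*(-1/25200) = sqrt(-9333951/50)*(1/47935) + 12847/8400 = (I*sqrt(18667902)/10)*(1/47935) + 12847/8400 = I*sqrt(18667902)/479350 + 12847/8400 = 12847/8400 + I*sqrt(18667902)/479350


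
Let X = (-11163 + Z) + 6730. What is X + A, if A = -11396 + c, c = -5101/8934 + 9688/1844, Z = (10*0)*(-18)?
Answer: -65173621259/4118574 ≈ -15824.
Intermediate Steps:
Z = 0 (Z = 0*(-18) = 0)
c = 19286587/4118574 (c = -5101*1/8934 + 9688*(1/1844) = -5101/8934 + 2422/461 = 19286587/4118574 ≈ 4.6828)
A = -46915982717/4118574 (A = -11396 + 19286587/4118574 = -46915982717/4118574 ≈ -11391.)
X = -4433 (X = (-11163 + 0) + 6730 = -11163 + 6730 = -4433)
X + A = -4433 - 46915982717/4118574 = -65173621259/4118574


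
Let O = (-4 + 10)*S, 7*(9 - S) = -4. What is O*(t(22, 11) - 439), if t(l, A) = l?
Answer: -167634/7 ≈ -23948.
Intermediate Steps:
S = 67/7 (S = 9 - ⅐*(-4) = 9 + 4/7 = 67/7 ≈ 9.5714)
O = 402/7 (O = (-4 + 10)*(67/7) = 6*(67/7) = 402/7 ≈ 57.429)
O*(t(22, 11) - 439) = 402*(22 - 439)/7 = (402/7)*(-417) = -167634/7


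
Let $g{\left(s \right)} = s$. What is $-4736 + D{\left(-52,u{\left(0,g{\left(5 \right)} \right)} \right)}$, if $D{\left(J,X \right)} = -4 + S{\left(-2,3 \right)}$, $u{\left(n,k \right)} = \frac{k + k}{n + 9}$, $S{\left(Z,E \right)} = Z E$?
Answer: $-4746$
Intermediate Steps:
$S{\left(Z,E \right)} = E Z$
$u{\left(n,k \right)} = \frac{2 k}{9 + n}$
$D{\left(J,X \right)} = -10$ ($D{\left(J,X \right)} = -4 + 3 \left(-2\right) = -4 - 6 = -10$)
$-4736 + D{\left(-52,u{\left(0,g{\left(5 \right)} \right)} \right)} = -4736 - 10 = -4746$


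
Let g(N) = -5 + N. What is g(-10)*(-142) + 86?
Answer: 2216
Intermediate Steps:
g(-10)*(-142) + 86 = (-5 - 10)*(-142) + 86 = -15*(-142) + 86 = 2130 + 86 = 2216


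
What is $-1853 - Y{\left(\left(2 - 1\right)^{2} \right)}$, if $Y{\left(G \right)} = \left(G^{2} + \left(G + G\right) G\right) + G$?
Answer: $-1857$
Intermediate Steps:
$Y{\left(G \right)} = G + 3 G^{2}$ ($Y{\left(G \right)} = \left(G^{2} + 2 G G\right) + G = \left(G^{2} + 2 G^{2}\right) + G = 3 G^{2} + G = G + 3 G^{2}$)
$-1853 - Y{\left(\left(2 - 1\right)^{2} \right)} = -1853 - \left(2 - 1\right)^{2} \left(1 + 3 \left(2 - 1\right)^{2}\right) = -1853 - 1^{2} \left(1 + 3 \cdot 1^{2}\right) = -1853 - 1 \left(1 + 3 \cdot 1\right) = -1853 - 1 \left(1 + 3\right) = -1853 - 1 \cdot 4 = -1853 - 4 = -1857$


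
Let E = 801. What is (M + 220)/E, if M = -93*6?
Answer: -338/801 ≈ -0.42197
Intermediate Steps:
M = -558
(M + 220)/E = (-558 + 220)/801 = -338*1/801 = -338/801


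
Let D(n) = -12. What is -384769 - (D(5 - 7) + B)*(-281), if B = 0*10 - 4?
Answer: -389265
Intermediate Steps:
B = -4 (B = 0 - 4 = -4)
-384769 - (D(5 - 7) + B)*(-281) = -384769 - (-12 - 4)*(-281) = -384769 - (-16)*(-281) = -384769 - 1*4496 = -384769 - 4496 = -389265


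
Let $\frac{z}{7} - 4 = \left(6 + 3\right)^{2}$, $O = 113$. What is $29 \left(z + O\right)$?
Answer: $20532$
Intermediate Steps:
$z = 595$ ($z = 28 + 7 \left(6 + 3\right)^{2} = 28 + 7 \cdot 9^{2} = 28 + 7 \cdot 81 = 28 + 567 = 595$)
$29 \left(z + O\right) = 29 \left(595 + 113\right) = 29 \cdot 708 = 20532$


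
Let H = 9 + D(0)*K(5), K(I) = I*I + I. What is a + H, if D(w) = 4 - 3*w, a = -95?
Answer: 34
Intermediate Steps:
K(I) = I + I² (K(I) = I² + I = I + I²)
H = 129 (H = 9 + (4 - 3*0)*(5*(1 + 5)) = 9 + (4 + 0)*(5*6) = 9 + 4*30 = 9 + 120 = 129)
a + H = -95 + 129 = 34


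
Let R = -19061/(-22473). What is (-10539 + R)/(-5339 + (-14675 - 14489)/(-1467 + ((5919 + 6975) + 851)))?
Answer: 1453861836154/736905468519 ≈ 1.9729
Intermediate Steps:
R = 19061/22473 (R = -19061*(-1/22473) = 19061/22473 ≈ 0.84817)
(-10539 + R)/(-5339 + (-14675 - 14489)/(-1467 + ((5919 + 6975) + 851))) = (-10539 + 19061/22473)/(-5339 + (-14675 - 14489)/(-1467 + ((5919 + 6975) + 851))) = -236823886/(22473*(-5339 - 29164/(-1467 + (12894 + 851)))) = -236823886/(22473*(-5339 - 29164/(-1467 + 13745))) = -236823886/(22473*(-5339 - 29164/12278)) = -236823886/(22473*(-5339 - 29164*1/12278)) = -236823886/(22473*(-5339 - 14582/6139)) = -236823886/(22473*(-32790703/6139)) = -236823886/22473*(-6139/32790703) = 1453861836154/736905468519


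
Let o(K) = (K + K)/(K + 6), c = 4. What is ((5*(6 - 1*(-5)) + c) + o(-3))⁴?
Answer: 10556001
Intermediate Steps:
o(K) = 2*K/(6 + K) (o(K) = (2*K)/(6 + K) = 2*K/(6 + K))
((5*(6 - 1*(-5)) + c) + o(-3))⁴ = ((5*(6 - 1*(-5)) + 4) + 2*(-3)/(6 - 3))⁴ = ((5*(6 + 5) + 4) + 2*(-3)/3)⁴ = ((5*11 + 4) + 2*(-3)*(⅓))⁴ = ((55 + 4) - 2)⁴ = (59 - 2)⁴ = 57⁴ = 10556001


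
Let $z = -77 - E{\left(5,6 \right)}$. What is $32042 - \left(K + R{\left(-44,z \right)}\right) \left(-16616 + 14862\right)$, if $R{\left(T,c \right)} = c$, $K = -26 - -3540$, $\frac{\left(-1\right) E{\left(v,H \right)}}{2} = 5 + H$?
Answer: $6099128$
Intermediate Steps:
$E{\left(v,H \right)} = -10 - 2 H$ ($E{\left(v,H \right)} = - 2 \left(5 + H\right) = -10 - 2 H$)
$K = 3514$ ($K = -26 + 3540 = 3514$)
$z = -55$ ($z = -77 - \left(-10 - 12\right) = -77 - -22 = -77 + 22 = -55$)
$32042 - \left(K + R{\left(-44,z \right)}\right) \left(-16616 + 14862\right) = 32042 - \left(3514 - 55\right) \left(-16616 + 14862\right) = 32042 - 3459 \left(-1754\right) = 32042 - -6067086 = 32042 + 6067086 = 6099128$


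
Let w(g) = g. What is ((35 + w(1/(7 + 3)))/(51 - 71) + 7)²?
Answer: 1100401/40000 ≈ 27.510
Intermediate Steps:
((35 + w(1/(7 + 3)))/(51 - 71) + 7)² = ((35 + 1/(7 + 3))/(51 - 71) + 7)² = ((35 + 1/10)/(-20) + 7)² = ((35 + ⅒)*(-1/20) + 7)² = ((351/10)*(-1/20) + 7)² = (-351/200 + 7)² = (1049/200)² = 1100401/40000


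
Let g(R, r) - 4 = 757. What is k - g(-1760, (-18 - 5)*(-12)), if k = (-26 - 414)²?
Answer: 192839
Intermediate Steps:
k = 193600 (k = (-440)² = 193600)
g(R, r) = 761 (g(R, r) = 4 + 757 = 761)
k - g(-1760, (-18 - 5)*(-12)) = 193600 - 1*761 = 193600 - 761 = 192839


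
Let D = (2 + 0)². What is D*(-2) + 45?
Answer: 37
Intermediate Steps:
D = 4 (D = 2² = 4)
D*(-2) + 45 = 4*(-2) + 45 = -8 + 45 = 37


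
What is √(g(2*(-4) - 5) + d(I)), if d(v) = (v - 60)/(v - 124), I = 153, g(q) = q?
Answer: 2*I*√2059/29 ≈ 3.1294*I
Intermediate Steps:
d(v) = (-60 + v)/(-124 + v)
√(g(2*(-4) - 5) + d(I)) = √((2*(-4) - 5) + (-60 + 153)/(-124 + 153)) = √((-8 - 5) + 93/29) = √(-13 + (1/29)*93) = √(-13 + 93/29) = √(-284/29) = 2*I*√2059/29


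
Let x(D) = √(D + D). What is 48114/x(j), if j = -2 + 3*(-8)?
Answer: -24057*I*√13/13 ≈ -6672.2*I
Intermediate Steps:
j = -26 (j = -2 - 24 = -26)
x(D) = √2*√D (x(D) = √(2*D) = √2*√D)
48114/x(j) = 48114/((√2*√(-26))) = 48114/((√2*(I*√26))) = 48114/((2*I*√13)) = 48114*(-I*√13/26) = -24057*I*√13/13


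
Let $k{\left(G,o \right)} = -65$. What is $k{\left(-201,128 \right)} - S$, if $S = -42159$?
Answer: $42094$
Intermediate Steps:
$k{\left(-201,128 \right)} - S = -65 - -42159 = -65 + 42159 = 42094$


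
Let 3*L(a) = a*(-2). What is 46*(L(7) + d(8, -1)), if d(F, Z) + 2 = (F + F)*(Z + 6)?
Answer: 10120/3 ≈ 3373.3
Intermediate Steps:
L(a) = -2*a/3 (L(a) = (a*(-2))/3 = (-2*a)/3 = -2*a/3)
d(F, Z) = -2 + 2*F*(6 + Z) (d(F, Z) = -2 + (F + F)*(Z + 6) = -2 + (2*F)*(6 + Z) = -2 + 2*F*(6 + Z))
46*(L(7) + d(8, -1)) = 46*(-⅔*7 + (-2 + 12*8 + 2*8*(-1))) = 46*(-14/3 + (-2 + 96 - 16)) = 46*(-14/3 + 78) = 46*(220/3) = 10120/3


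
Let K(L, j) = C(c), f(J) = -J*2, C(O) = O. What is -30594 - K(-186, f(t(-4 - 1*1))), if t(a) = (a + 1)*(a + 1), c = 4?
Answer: -30598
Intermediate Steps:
t(a) = (1 + a)**2 (t(a) = (1 + a)*(1 + a) = (1 + a)**2)
f(J) = -2*J
K(L, j) = 4
-30594 - K(-186, f(t(-4 - 1*1))) = -30594 - 1*4 = -30594 - 4 = -30598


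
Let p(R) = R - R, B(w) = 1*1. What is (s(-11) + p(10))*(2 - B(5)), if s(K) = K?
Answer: -11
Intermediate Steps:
B(w) = 1
p(R) = 0
(s(-11) + p(10))*(2 - B(5)) = (-11 + 0)*(2 - 1*1) = -11*(2 - 1) = -11*1 = -11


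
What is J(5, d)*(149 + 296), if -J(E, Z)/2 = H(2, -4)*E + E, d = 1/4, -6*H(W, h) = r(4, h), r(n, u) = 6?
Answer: 0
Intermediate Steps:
H(W, h) = -1 (H(W, h) = -⅙*6 = -1)
d = ¼ ≈ 0.25000
J(E, Z) = 0 (J(E, Z) = -2*(-E + E) = -2*0 = 0)
J(5, d)*(149 + 296) = 0*(149 + 296) = 0*445 = 0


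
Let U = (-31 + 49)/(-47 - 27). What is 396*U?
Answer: -3564/37 ≈ -96.324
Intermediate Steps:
U = -9/37 (U = 18/(-74) = 18*(-1/74) = -9/37 ≈ -0.24324)
396*U = 396*(-9/37) = -3564/37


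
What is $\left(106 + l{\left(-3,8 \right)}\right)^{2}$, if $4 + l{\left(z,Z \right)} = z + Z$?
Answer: $11449$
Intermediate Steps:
$l{\left(z,Z \right)} = -4 + Z + z$ ($l{\left(z,Z \right)} = -4 + \left(z + Z\right) = -4 + \left(Z + z\right) = -4 + Z + z$)
$\left(106 + l{\left(-3,8 \right)}\right)^{2} = \left(106 - -1\right)^{2} = \left(106 + 1\right)^{2} = 107^{2} = 11449$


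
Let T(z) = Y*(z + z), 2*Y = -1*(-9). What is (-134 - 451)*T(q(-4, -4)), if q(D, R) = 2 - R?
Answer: -31590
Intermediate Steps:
Y = 9/2 (Y = (-1*(-9))/2 = (½)*9 = 9/2 ≈ 4.5000)
T(z) = 9*z (T(z) = 9*(z + z)/2 = 9*(2*z)/2 = 9*z)
(-134 - 451)*T(q(-4, -4)) = (-134 - 451)*(9*(2 - 1*(-4))) = -5265*(2 + 4) = -5265*6 = -585*54 = -31590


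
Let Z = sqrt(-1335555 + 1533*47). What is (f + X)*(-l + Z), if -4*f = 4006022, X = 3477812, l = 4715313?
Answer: -23353120462869/2 + 9905226*I*sqrt(78969) ≈ -1.1677e+13 + 2.7835e+9*I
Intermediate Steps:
f = -2003011/2 (f = -1/4*4006022 = -2003011/2 ≈ -1.0015e+6)
Z = 4*I*sqrt(78969) (Z = sqrt(-1335555 + 72051) = sqrt(-1263504) = 4*I*sqrt(78969) ≈ 1124.1*I)
(f + X)*(-l + Z) = (-2003011/2 + 3477812)*(-1*4715313 + 4*I*sqrt(78969)) = 4952613*(-4715313 + 4*I*sqrt(78969))/2 = -23353120462869/2 + 9905226*I*sqrt(78969)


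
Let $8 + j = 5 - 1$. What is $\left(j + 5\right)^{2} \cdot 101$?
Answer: $101$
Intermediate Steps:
$j = -4$ ($j = -8 + \left(5 - 1\right) = -8 + 4 = -4$)
$\left(j + 5\right)^{2} \cdot 101 = \left(-4 + 5\right)^{2} \cdot 101 = 1^{2} \cdot 101 = 1 \cdot 101 = 101$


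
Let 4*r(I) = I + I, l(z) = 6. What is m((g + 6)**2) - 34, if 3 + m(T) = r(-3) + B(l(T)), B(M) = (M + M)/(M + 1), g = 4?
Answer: -515/14 ≈ -36.786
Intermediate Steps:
r(I) = I/2 (r(I) = (I + I)/4 = (2*I)/4 = I/2)
B(M) = 2*M/(1 + M) (B(M) = (2*M)/(1 + M) = 2*M/(1 + M))
m(T) = -39/14 (m(T) = -3 + ((1/2)*(-3) + 2*6/(1 + 6)) = -3 + (-3/2 + 2*6/7) = -3 + (-3/2 + 2*6*(1/7)) = -3 + (-3/2 + 12/7) = -3 + 3/14 = -39/14)
m((g + 6)**2) - 34 = -39/14 - 34 = -515/14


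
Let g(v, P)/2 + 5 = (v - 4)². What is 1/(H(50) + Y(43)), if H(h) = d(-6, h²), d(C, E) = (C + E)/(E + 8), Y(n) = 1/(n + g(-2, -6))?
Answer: 43890/44063 ≈ 0.99607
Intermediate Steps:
g(v, P) = -10 + 2*(-4 + v)² (g(v, P) = -10 + 2*(v - 4)² = -10 + 2*(-4 + v)²)
Y(n) = 1/(62 + n) (Y(n) = 1/(n + (-10 + 2*(-4 - 2)²)) = 1/(n + (-10 + 2*(-6)²)) = 1/(n + (-10 + 2*36)) = 1/(n + (-10 + 72)) = 1/(n + 62) = 1/(62 + n))
d(C, E) = (C + E)/(8 + E)
H(h) = (-6 + h²)/(8 + h²)
1/(H(50) + Y(43)) = 1/((-6 + 50²)/(8 + 50²) + 1/(62 + 43)) = 1/((-6 + 2500)/(8 + 2500) + 1/105) = 1/(2494/2508 + 1/105) = 1/((1/2508)*2494 + 1/105) = 1/(1247/1254 + 1/105) = 1/(44063/43890) = 43890/44063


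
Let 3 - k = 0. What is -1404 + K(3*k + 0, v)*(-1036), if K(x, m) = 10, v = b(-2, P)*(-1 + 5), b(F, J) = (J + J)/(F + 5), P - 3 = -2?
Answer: -11764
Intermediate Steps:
k = 3 (k = 3 - 1*0 = 3 + 0 = 3)
P = 1 (P = 3 - 2 = 1)
b(F, J) = 2*J/(5 + F) (b(F, J) = (2*J)/(5 + F) = 2*J/(5 + F))
v = 8/3 (v = (2*1/(5 - 2))*(-1 + 5) = (2*1/3)*4 = (2*1*(⅓))*4 = (⅔)*4 = 8/3 ≈ 2.6667)
-1404 + K(3*k + 0, v)*(-1036) = -1404 + 10*(-1036) = -1404 - 10360 = -11764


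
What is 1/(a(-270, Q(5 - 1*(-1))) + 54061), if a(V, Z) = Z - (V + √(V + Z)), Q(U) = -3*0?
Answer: 54331/2951857831 + 3*I*√30/2951857831 ≈ 1.8406e-5 + 5.5666e-9*I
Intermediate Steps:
Q(U) = 0
a(V, Z) = Z - V - √(V + Z) (a(V, Z) = Z + (-V - √(V + Z)) = Z - V - √(V + Z))
1/(a(-270, Q(5 - 1*(-1))) + 54061) = 1/((0 - 1*(-270) - √(-270 + 0)) + 54061) = 1/((0 + 270 - √(-270)) + 54061) = 1/((0 + 270 - 3*I*√30) + 54061) = 1/((270 - 3*I*√30) + 54061) = 1/(54331 - 3*I*√30)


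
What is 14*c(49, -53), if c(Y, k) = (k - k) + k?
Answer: -742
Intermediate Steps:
c(Y, k) = k (c(Y, k) = 0 + k = k)
14*c(49, -53) = 14*(-53) = -742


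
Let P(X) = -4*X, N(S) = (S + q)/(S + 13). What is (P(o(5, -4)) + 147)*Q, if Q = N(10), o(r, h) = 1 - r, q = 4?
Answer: 2282/23 ≈ 99.217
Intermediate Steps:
N(S) = (4 + S)/(13 + S) (N(S) = (S + 4)/(S + 13) = (4 + S)/(13 + S))
Q = 14/23 (Q = (4 + 10)/(13 + 10) = 14/23 ≈ 0.60870)
(P(o(5, -4)) + 147)*Q = (-4*(1 - 1*5) + 147)*(14/23) = (-4*(1 - 5) + 147)*(14/23) = (-4*(-4) + 147)*(14/23) = (16 + 147)*(14/23) = 163*(14/23) = 2282/23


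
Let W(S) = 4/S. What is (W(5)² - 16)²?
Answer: 147456/625 ≈ 235.93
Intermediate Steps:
(W(5)² - 16)² = ((4/5)² - 16)² = ((4*(⅕))² - 16)² = ((⅘)² - 16)² = (16/25 - 16)² = (-384/25)² = 147456/625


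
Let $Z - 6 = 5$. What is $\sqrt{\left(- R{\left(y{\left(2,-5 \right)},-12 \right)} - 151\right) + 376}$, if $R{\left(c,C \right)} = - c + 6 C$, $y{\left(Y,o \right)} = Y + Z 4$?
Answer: $7 \sqrt{7} \approx 18.52$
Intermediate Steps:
$Z = 11$ ($Z = 6 + 5 = 11$)
$y{\left(Y,o \right)} = 44 + Y$ ($y{\left(Y,o \right)} = Y + 11 \cdot 4 = Y + 44 = 44 + Y$)
$\sqrt{\left(- R{\left(y{\left(2,-5 \right)},-12 \right)} - 151\right) + 376} = \sqrt{\left(- (- (44 + 2) + 6 \left(-12\right)) - 151\right) + 376} = \sqrt{\left(- (\left(-1\right) 46 - 72) - 151\right) + 376} = \sqrt{\left(- (-46 - 72) - 151\right) + 376} = \sqrt{\left(\left(-1\right) \left(-118\right) - 151\right) + 376} = \sqrt{\left(118 - 151\right) + 376} = \sqrt{-33 + 376} = \sqrt{343} = 7 \sqrt{7}$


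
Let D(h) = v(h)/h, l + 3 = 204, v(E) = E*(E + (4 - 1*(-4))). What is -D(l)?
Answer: -209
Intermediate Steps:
v(E) = E*(8 + E) (v(E) = E*(E + (4 + 4)) = E*(E + 8) = E*(8 + E))
l = 201 (l = -3 + 204 = 201)
D(h) = 8 + h (D(h) = (h*(8 + h))/h = 8 + h)
-D(l) = -(8 + 201) = -1*209 = -209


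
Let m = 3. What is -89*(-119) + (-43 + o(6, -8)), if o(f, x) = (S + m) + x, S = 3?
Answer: 10546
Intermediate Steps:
o(f, x) = 6 + x (o(f, x) = (3 + 3) + x = 6 + x)
-89*(-119) + (-43 + o(6, -8)) = -89*(-119) + (-43 + (6 - 8)) = 10591 + (-43 - 2) = 10591 - 45 = 10546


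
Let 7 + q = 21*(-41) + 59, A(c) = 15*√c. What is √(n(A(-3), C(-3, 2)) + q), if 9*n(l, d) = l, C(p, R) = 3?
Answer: √(-7281 + 15*I*√3)/3 ≈ 0.050746 + 28.443*I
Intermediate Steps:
n(l, d) = l/9
q = -809 (q = -7 + (21*(-41) + 59) = -7 + (-861 + 59) = -7 - 802 = -809)
√(n(A(-3), C(-3, 2)) + q) = √((15*√(-3))/9 - 809) = √((15*(I*√3))/9 - 809) = √((15*I*√3)/9 - 809) = √(5*I*√3/3 - 809) = √(-809 + 5*I*√3/3)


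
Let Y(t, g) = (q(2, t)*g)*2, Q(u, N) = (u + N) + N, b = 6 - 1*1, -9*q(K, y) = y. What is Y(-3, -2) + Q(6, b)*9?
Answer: 428/3 ≈ 142.67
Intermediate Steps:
q(K, y) = -y/9
b = 5 (b = 6 - 1 = 5)
Q(u, N) = u + 2*N (Q(u, N) = (N + u) + N = u + 2*N)
Y(t, g) = -2*g*t/9 (Y(t, g) = ((-t/9)*g)*2 = -g*t/9*2 = -2*g*t/9)
Y(-3, -2) + Q(6, b)*9 = -2/9*(-2)*(-3) + (6 + 2*5)*9 = -4/3 + (6 + 10)*9 = -4/3 + 16*9 = -4/3 + 144 = 428/3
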